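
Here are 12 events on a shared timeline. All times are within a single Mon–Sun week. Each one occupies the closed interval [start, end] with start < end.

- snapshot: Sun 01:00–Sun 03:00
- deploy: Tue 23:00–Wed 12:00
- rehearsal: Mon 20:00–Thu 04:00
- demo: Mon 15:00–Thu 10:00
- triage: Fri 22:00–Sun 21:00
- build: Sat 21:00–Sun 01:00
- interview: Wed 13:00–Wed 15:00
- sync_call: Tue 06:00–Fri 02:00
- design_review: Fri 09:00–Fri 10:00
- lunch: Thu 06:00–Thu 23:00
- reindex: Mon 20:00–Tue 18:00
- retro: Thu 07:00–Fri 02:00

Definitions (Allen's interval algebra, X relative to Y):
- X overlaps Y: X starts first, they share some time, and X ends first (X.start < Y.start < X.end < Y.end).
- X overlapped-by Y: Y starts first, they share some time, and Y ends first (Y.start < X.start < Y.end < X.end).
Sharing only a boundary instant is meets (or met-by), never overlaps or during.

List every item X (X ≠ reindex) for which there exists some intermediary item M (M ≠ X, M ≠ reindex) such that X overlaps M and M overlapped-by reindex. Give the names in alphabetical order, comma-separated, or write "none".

Target reindex = [Mon 20:00, Tue 18:00].
Intermediaries M with M overlapped-by reindex: sync_call.
Via sync_call — items with X overlaps sync_call: demo, rehearsal.
Union: demo, rehearsal.

demo, rehearsal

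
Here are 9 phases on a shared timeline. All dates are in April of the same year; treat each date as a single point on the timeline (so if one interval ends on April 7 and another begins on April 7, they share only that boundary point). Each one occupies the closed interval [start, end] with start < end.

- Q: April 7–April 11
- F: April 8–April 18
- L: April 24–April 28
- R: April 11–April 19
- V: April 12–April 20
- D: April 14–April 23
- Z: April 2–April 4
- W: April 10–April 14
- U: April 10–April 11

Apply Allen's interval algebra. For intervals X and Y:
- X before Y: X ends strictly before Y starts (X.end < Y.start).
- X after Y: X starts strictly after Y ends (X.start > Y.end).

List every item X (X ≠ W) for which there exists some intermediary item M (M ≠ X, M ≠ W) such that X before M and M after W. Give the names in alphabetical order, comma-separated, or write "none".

D, F, Q, R, U, V, Z

Target W = [April 10, April 14].
Intermediaries M with M after W: L.
Via L — items with X before L: D, F, Q, R, U, V, Z.
Union: D, F, Q, R, U, V, Z.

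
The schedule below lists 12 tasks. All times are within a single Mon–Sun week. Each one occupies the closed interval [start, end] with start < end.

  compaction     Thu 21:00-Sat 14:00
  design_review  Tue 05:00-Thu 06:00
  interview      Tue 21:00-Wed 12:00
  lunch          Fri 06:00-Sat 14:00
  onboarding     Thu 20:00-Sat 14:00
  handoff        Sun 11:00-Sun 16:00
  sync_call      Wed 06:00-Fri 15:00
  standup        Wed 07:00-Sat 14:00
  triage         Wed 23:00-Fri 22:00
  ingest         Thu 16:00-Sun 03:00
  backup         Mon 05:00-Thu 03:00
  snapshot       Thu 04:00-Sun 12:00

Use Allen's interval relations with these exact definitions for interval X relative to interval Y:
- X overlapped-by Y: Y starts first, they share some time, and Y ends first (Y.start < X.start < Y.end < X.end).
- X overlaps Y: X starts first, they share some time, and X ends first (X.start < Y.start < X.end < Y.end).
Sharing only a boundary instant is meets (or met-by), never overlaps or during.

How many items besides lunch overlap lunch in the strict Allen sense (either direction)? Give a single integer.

2

Target lunch = [Fri 06:00, Sat 14:00].
backup [Mon 05:00, Thu 03:00] → before → no.
compaction [Thu 21:00, Sat 14:00] → finished-by → no.
design_review [Tue 05:00, Thu 06:00] → before → no.
handoff [Sun 11:00, Sun 16:00] → after → no.
ingest [Thu 16:00, Sun 03:00] → contains → no.
interview [Tue 21:00, Wed 12:00] → before → no.
onboarding [Thu 20:00, Sat 14:00] → finished-by → no.
snapshot [Thu 04:00, Sun 12:00] → contains → no.
standup [Wed 07:00, Sat 14:00] → finished-by → no.
sync_call [Wed 06:00, Fri 15:00] → overlaps → counts.
triage [Wed 23:00, Fri 22:00] → overlaps → counts.
Total: 2.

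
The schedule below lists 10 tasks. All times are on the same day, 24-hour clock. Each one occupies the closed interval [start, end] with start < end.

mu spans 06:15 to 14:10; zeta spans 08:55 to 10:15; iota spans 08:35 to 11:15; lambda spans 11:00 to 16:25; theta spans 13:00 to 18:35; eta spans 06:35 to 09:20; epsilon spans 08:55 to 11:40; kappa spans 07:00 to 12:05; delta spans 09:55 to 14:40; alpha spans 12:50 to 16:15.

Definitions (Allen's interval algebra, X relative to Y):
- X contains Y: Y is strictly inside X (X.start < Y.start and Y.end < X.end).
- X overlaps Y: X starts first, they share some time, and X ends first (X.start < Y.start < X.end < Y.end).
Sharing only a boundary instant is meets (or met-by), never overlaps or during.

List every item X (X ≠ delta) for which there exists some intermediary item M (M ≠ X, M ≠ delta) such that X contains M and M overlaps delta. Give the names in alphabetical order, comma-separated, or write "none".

iota, kappa, mu

Target delta = [09:55, 14:40].
Intermediaries M with M overlaps delta: epsilon, iota, kappa, mu, zeta.
Via epsilon — items with X contains epsilon: kappa, mu.
Via iota — items with X contains iota: kappa, mu.
Via kappa — items with X contains kappa: mu.
Via mu — items with X contains mu: none.
Via zeta — items with X contains zeta: iota, kappa, mu.
Union: iota, kappa, mu.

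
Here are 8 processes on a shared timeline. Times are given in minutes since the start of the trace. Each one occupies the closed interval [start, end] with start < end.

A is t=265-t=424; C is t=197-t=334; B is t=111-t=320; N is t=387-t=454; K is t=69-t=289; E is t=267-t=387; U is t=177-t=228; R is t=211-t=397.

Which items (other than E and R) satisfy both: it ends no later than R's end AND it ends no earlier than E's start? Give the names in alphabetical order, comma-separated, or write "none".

Conditions: its end is no later than R's end (X.end <= t=397) AND its end is no earlier than E's start (X.end >= t=267).
A: end t=424 <= t=397? ✗; end t=424 >= t=267? ✓ → no.
B: end t=320 <= t=397? ✓; end t=320 >= t=267? ✓ → yes.
C: end t=334 <= t=397? ✓; end t=334 >= t=267? ✓ → yes.
K: end t=289 <= t=397? ✓; end t=289 >= t=267? ✓ → yes.
N: end t=454 <= t=397? ✗; end t=454 >= t=267? ✓ → no.
U: end t=228 <= t=397? ✓; end t=228 >= t=267? ✗ → no.
Result: B, C, K.

B, C, K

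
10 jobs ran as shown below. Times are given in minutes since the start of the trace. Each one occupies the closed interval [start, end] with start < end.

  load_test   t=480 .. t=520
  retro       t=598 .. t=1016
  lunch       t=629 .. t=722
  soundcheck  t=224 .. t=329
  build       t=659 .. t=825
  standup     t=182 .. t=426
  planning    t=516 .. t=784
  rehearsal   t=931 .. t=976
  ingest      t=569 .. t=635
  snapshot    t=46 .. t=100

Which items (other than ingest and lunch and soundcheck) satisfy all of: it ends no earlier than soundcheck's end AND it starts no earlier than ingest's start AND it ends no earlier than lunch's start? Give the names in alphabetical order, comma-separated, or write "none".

build, rehearsal, retro

Conditions: its end is no earlier than soundcheck's end (X.end >= t=329) AND its start is no earlier than ingest's start (X.start >= t=569) AND its end is no earlier than lunch's start (X.end >= t=629).
build: end t=825 >= t=329? ✓; start t=659 >= t=569? ✓; end t=825 >= t=629? ✓ → yes.
load_test: end t=520 >= t=329? ✓; start t=480 >= t=569? ✗; end t=520 >= t=629? ✗ → no.
planning: end t=784 >= t=329? ✓; start t=516 >= t=569? ✗; end t=784 >= t=629? ✓ → no.
rehearsal: end t=976 >= t=329? ✓; start t=931 >= t=569? ✓; end t=976 >= t=629? ✓ → yes.
retro: end t=1016 >= t=329? ✓; start t=598 >= t=569? ✓; end t=1016 >= t=629? ✓ → yes.
snapshot: end t=100 >= t=329? ✗; start t=46 >= t=569? ✗; end t=100 >= t=629? ✗ → no.
standup: end t=426 >= t=329? ✓; start t=182 >= t=569? ✗; end t=426 >= t=629? ✗ → no.
Result: build, rehearsal, retro.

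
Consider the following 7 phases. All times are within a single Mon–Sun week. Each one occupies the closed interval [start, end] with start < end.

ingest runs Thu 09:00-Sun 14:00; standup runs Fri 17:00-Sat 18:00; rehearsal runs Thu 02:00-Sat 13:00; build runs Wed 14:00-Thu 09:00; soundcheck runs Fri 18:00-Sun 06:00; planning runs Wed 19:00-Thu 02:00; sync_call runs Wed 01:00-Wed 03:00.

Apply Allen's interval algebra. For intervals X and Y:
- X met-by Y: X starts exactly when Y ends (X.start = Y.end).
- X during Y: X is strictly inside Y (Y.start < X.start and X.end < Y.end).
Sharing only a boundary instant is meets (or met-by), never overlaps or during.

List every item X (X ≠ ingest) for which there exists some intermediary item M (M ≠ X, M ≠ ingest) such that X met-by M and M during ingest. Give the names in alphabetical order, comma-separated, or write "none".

Target ingest = [Thu 09:00, Sun 14:00].
Intermediaries M with M during ingest: soundcheck, standup.
Via soundcheck — items with X met-by soundcheck: none.
Via standup — items with X met-by standup: none.
Union: none.

none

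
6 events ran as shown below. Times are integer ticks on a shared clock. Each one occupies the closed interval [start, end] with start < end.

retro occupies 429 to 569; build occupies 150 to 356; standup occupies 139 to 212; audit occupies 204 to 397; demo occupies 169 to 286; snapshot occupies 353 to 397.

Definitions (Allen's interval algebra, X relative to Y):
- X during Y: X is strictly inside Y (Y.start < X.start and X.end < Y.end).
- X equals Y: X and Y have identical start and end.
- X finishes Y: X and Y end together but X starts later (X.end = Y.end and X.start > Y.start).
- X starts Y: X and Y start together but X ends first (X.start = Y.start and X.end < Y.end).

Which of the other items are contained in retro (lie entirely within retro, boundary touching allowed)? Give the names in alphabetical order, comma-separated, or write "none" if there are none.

none

Target retro = [429, 569].
audit [204, 397] → before → no.
build [150, 356] → before → no.
demo [169, 286] → before → no.
snapshot [353, 397] → before → no.
standup [139, 212] → before → no.
Result: none.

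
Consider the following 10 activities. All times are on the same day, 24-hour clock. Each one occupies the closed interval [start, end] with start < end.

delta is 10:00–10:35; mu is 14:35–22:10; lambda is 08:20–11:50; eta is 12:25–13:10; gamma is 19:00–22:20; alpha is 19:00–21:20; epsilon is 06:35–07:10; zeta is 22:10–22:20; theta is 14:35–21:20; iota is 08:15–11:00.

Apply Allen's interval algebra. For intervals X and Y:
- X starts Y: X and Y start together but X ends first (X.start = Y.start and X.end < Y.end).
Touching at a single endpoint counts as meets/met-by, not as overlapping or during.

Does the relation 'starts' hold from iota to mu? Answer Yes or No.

iota = [08:15, 11:00], mu = [14:35, 22:10].
Actual relation of iota to mu: before.
Asked whether 'starts' holds → No.

No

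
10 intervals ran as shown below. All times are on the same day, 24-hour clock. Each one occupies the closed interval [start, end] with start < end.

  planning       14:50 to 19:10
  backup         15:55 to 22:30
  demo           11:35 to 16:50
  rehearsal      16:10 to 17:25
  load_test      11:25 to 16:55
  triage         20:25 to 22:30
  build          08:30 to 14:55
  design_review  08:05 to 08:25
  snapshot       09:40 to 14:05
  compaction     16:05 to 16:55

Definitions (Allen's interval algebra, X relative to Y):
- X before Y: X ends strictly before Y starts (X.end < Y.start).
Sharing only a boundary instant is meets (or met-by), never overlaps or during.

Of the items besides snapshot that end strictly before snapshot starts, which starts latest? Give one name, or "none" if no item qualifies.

design_review

Target snapshot = [09:40, 14:05].
backup [15:55, 22:30] → after → excluded.
build [08:30, 14:55] → contains → excluded.
compaction [16:05, 16:55] → after → excluded.
demo [11:35, 16:50] → overlapped-by → excluded.
design_review [08:05, 08:25] → before → candidate.
load_test [11:25, 16:55] → overlapped-by → excluded.
planning [14:50, 19:10] → after → excluded.
rehearsal [16:10, 17:25] → after → excluded.
triage [20:25, 22:30] → after → excluded.
Among candidates, latest start is 08:05 → design_review.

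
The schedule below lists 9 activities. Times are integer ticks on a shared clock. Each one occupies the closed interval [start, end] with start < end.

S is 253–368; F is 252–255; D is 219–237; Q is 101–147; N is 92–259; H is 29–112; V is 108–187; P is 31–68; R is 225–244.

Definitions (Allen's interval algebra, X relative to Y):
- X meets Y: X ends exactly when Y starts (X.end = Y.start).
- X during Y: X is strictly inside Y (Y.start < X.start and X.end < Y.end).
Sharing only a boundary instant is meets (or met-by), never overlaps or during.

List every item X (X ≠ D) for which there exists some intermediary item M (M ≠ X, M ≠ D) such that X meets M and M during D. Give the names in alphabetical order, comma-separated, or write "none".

none

Target D = [219, 237].
Intermediaries M with M during D: none.
Union: none.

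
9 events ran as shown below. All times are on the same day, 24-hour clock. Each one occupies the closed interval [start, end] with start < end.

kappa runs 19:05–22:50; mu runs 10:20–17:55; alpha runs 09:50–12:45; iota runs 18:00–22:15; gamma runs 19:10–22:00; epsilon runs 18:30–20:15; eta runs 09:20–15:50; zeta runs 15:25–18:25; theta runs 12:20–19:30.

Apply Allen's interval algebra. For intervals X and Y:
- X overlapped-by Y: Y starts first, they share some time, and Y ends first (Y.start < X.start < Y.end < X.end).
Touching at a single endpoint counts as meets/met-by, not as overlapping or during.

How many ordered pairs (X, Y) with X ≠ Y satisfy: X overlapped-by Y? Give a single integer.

15

Checking all 72 ordered pairs for relation 'overlapped-by'; matching pairs in alphabetical order:
(epsilon, theta): epsilon overlapped-by theta ✓
(gamma, epsilon): gamma overlapped-by epsilon ✓
(gamma, theta): gamma overlapped-by theta ✓
(iota, theta): iota overlapped-by theta ✓
(iota, zeta): iota overlapped-by zeta ✓
(kappa, epsilon): kappa overlapped-by epsilon ✓
(kappa, iota): kappa overlapped-by iota ✓
(kappa, theta): kappa overlapped-by theta ✓
(mu, alpha): mu overlapped-by alpha ✓
(mu, eta): mu overlapped-by eta ✓
(theta, alpha): theta overlapped-by alpha ✓
(theta, eta): theta overlapped-by eta ✓
(theta, mu): theta overlapped-by mu ✓
(zeta, eta): zeta overlapped-by eta ✓
(zeta, mu): zeta overlapped-by mu ✓
Count: 15.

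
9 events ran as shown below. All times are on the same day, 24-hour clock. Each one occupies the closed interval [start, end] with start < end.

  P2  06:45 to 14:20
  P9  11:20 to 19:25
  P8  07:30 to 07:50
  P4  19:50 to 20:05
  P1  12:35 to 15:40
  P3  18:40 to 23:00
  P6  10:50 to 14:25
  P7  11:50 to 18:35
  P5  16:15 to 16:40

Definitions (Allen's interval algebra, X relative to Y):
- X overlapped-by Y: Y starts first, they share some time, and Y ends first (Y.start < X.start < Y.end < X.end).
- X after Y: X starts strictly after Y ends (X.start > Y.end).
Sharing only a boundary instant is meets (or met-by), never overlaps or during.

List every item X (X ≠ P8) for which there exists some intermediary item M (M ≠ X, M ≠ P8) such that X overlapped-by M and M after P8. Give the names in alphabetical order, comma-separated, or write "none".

P1, P3, P7, P9

Target P8 = [07:30, 07:50].
Intermediaries M with M after P8: P1, P3, P4, P5, P6, P7, P9.
Via P1 — items with X overlapped-by P1: none.
Via P3 — items with X overlapped-by P3: none.
Via P4 — items with X overlapped-by P4: none.
Via P5 — items with X overlapped-by P5: none.
Via P6 — items with X overlapped-by P6: P1, P7, P9.
Via P7 — items with X overlapped-by P7: none.
Via P9 — items with X overlapped-by P9: P3.
Union: P1, P3, P7, P9.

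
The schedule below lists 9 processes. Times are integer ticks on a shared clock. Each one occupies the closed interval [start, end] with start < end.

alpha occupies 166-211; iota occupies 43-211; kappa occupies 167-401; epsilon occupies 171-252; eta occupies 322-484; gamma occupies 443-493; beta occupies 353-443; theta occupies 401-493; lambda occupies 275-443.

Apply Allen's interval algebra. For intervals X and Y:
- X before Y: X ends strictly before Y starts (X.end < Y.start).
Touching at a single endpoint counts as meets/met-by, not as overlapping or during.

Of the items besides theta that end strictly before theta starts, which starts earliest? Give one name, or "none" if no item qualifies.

Target theta = [401, 493].
alpha [166, 211] → before → candidate.
beta [353, 443] → overlaps → excluded.
epsilon [171, 252] → before → candidate.
eta [322, 484] → overlaps → excluded.
gamma [443, 493] → finishes → excluded.
iota [43, 211] → before → candidate.
kappa [167, 401] → meets → excluded.
lambda [275, 443] → overlaps → excluded.
Among candidates, earliest start is 43 → iota.

iota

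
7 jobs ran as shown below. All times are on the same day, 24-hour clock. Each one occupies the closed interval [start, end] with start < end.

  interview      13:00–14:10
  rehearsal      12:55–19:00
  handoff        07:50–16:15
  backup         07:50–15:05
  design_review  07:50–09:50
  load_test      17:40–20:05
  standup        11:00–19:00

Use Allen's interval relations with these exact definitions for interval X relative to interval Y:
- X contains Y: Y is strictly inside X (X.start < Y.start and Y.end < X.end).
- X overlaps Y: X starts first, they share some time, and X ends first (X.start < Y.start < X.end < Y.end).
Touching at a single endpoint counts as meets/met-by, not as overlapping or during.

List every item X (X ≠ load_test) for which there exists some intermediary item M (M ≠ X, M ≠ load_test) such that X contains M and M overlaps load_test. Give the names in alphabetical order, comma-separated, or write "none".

Target load_test = [17:40, 20:05].
Intermediaries M with M overlaps load_test: rehearsal, standup.
Via rehearsal — items with X contains rehearsal: none.
Via standup — items with X contains standup: none.
Union: none.

none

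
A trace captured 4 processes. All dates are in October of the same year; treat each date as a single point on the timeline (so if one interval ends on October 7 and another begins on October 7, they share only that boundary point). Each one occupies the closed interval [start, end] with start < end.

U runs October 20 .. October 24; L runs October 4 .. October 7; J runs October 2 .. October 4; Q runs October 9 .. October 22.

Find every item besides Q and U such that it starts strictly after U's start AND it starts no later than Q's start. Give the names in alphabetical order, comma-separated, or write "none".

none

Conditions: its start is strictly after U's start (X.start > October 20) AND its start is no later than Q's start (X.start <= October 9).
J: start October 2 > October 20? ✗; start October 2 <= October 9? ✓ → no.
L: start October 4 > October 20? ✗; start October 4 <= October 9? ✓ → no.
Result: none.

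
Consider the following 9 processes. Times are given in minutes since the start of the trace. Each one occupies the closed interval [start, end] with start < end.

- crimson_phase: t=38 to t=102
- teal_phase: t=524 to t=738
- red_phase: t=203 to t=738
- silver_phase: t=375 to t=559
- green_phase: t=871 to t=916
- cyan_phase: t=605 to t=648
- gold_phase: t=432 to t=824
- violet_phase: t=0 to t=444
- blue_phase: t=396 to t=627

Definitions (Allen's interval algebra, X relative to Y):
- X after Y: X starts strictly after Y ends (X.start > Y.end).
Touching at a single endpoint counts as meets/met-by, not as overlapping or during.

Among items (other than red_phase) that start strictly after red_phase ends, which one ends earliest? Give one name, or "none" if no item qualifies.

Target red_phase = [t=203, t=738].
blue_phase [t=396, t=627] → during → excluded.
crimson_phase [t=38, t=102] → before → excluded.
cyan_phase [t=605, t=648] → during → excluded.
gold_phase [t=432, t=824] → overlapped-by → excluded.
green_phase [t=871, t=916] → after → candidate.
silver_phase [t=375, t=559] → during → excluded.
teal_phase [t=524, t=738] → finishes → excluded.
violet_phase [t=0, t=444] → overlaps → excluded.
Among candidates, earliest end is t=916 → green_phase.

green_phase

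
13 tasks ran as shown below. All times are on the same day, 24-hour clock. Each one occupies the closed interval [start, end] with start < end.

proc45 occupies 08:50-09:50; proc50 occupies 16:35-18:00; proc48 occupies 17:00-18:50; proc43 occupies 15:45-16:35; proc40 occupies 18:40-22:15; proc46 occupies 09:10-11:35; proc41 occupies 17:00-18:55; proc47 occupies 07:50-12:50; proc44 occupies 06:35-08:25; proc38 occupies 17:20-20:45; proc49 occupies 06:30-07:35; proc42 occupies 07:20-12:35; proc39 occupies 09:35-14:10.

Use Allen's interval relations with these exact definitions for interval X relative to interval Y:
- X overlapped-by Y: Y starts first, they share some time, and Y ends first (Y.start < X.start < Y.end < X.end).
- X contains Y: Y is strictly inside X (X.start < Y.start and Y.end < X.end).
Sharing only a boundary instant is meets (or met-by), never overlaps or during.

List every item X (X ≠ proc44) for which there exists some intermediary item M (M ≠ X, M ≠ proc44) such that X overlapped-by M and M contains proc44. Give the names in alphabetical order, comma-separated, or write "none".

none

Target proc44 = [06:35, 08:25].
Intermediaries M with M contains proc44: none.
Union: none.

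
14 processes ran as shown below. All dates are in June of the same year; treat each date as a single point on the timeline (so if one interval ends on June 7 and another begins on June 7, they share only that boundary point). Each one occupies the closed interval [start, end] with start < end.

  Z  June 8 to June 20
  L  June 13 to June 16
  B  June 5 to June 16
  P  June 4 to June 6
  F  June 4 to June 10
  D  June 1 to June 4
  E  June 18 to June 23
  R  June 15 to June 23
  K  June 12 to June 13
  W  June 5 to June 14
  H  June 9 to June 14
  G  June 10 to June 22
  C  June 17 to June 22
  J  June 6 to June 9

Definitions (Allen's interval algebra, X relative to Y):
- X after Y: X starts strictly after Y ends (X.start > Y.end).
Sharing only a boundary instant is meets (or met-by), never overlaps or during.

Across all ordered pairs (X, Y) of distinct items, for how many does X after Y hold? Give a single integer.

Checking all 182 ordered pairs for relation 'after'; matching pairs in alphabetical order:
(B, D): B after D ✓
(C, B): C after B ✓
(C, D): C after D ✓
(C, F): C after F ✓
(C, H): C after H ✓
(C, J): C after J ✓
(C, K): C after K ✓
(C, L): C after L ✓
(C, P): C after P ✓
(C, W): C after W ✓
(E, B): E after B ✓
(E, D): E after D ✓
(E, F): E after F ✓
(E, H): E after H ✓
(E, J): E after J ✓
(E, K): E after K ✓
(E, L): E after L ✓
(E, P): E after P ✓
(E, W): E after W ✓
(G, D): G after D ✓
(G, J): G after J ✓
(G, P): G after P ✓
(H, D): H after D ✓
(H, P): H after P ✓
... plus 19 further pairs not listed.
Count: 43.

43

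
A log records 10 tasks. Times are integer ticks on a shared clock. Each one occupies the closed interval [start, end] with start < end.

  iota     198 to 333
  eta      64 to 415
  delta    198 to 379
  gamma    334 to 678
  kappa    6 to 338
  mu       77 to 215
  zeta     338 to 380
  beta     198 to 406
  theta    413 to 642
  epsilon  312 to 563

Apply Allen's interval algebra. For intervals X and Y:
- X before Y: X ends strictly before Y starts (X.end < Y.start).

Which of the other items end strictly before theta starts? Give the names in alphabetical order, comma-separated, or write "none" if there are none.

Target theta = [413, 642].
beta [198, 406] → before → yes.
delta [198, 379] → before → yes.
epsilon [312, 563] → overlaps → no.
eta [64, 415] → overlaps → no.
gamma [334, 678] → contains → no.
iota [198, 333] → before → yes.
kappa [6, 338] → before → yes.
mu [77, 215] → before → yes.
zeta [338, 380] → before → yes.
Result: beta, delta, iota, kappa, mu, zeta.

beta, delta, iota, kappa, mu, zeta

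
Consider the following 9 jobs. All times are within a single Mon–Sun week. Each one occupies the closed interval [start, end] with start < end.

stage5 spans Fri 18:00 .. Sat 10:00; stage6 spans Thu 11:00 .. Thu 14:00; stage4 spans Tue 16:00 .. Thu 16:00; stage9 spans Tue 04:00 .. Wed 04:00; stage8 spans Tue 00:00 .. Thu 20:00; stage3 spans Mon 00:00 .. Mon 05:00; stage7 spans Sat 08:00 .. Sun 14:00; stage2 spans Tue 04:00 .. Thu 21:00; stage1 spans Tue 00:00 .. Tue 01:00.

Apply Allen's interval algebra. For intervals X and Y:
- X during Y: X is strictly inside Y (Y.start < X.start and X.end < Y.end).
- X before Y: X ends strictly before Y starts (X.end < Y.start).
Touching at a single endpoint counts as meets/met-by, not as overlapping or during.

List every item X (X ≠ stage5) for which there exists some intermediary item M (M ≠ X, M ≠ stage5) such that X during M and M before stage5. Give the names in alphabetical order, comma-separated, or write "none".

stage4, stage6, stage9

Target stage5 = [Fri 18:00, Sat 10:00].
Intermediaries M with M before stage5: stage1, stage2, stage3, stage4, stage6, stage8, stage9.
Via stage1 — items with X during stage1: none.
Via stage2 — items with X during stage2: stage4, stage6.
Via stage3 — items with X during stage3: none.
Via stage4 — items with X during stage4: stage6.
Via stage6 — items with X during stage6: none.
Via stage8 — items with X during stage8: stage4, stage6, stage9.
Via stage9 — items with X during stage9: none.
Union: stage4, stage6, stage9.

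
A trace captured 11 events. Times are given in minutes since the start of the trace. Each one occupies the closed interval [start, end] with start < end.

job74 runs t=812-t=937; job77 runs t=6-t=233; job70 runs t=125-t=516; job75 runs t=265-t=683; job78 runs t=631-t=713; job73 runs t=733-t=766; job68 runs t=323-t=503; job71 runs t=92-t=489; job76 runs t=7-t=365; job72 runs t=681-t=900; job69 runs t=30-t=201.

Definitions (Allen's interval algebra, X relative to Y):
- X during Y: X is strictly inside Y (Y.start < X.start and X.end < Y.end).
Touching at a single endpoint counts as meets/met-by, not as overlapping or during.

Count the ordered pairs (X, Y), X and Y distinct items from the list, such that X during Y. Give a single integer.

Checking all 110 ordered pairs for relation 'during'; matching pairs in alphabetical order:
(job68, job70): job68 during job70 ✓
(job68, job75): job68 during job75 ✓
(job69, job76): job69 during job76 ✓
(job69, job77): job69 during job77 ✓
(job73, job72): job73 during job72 ✓
Count: 5.

5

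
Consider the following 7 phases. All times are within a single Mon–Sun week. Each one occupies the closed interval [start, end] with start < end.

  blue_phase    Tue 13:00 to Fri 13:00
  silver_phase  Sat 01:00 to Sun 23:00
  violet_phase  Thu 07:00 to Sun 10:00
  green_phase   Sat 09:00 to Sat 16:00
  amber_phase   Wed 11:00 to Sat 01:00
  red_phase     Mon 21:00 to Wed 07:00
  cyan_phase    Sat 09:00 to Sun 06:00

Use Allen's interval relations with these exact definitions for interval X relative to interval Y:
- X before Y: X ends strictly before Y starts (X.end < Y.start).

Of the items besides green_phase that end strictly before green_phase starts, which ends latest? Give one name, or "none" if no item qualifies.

amber_phase

Target green_phase = [Sat 09:00, Sat 16:00].
amber_phase [Wed 11:00, Sat 01:00] → before → candidate.
blue_phase [Tue 13:00, Fri 13:00] → before → candidate.
cyan_phase [Sat 09:00, Sun 06:00] → started-by → excluded.
red_phase [Mon 21:00, Wed 07:00] → before → candidate.
silver_phase [Sat 01:00, Sun 23:00] → contains → excluded.
violet_phase [Thu 07:00, Sun 10:00] → contains → excluded.
Among candidates, latest end is Sat 01:00 → amber_phase.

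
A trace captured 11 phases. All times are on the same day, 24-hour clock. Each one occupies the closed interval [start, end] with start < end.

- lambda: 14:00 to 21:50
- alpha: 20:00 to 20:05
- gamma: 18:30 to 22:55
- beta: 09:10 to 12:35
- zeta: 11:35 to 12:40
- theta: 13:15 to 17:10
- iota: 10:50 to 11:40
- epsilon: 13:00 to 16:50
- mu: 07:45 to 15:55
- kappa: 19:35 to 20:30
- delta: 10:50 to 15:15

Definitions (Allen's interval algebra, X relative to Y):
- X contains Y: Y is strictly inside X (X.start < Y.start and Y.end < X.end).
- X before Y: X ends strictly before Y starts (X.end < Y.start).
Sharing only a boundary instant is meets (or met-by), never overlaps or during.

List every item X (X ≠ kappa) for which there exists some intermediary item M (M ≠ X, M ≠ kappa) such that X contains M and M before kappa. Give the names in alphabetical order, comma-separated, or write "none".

beta, delta, mu

Target kappa = [19:35, 20:30].
Intermediaries M with M before kappa: beta, delta, epsilon, iota, mu, theta, zeta.
Via beta — items with X contains beta: mu.
Via delta — items with X contains delta: mu.
Via epsilon — items with X contains epsilon: none.
Via iota — items with X contains iota: beta, mu.
Via mu — items with X contains mu: none.
Via theta — items with X contains theta: none.
Via zeta — items with X contains zeta: delta, mu.
Union: beta, delta, mu.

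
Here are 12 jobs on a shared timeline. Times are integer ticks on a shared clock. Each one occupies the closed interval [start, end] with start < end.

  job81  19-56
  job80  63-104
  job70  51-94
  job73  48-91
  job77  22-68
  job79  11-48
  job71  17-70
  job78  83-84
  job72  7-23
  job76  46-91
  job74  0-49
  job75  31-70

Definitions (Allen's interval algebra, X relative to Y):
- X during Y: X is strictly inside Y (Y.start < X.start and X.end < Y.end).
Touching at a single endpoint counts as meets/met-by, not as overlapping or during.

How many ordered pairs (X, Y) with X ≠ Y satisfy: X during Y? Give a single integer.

Checking all 132 ordered pairs for relation 'during'; matching pairs in alphabetical order:
(job72, job74): job72 during job74 ✓
(job77, job71): job77 during job71 ✓
(job78, job70): job78 during job70 ✓
(job78, job73): job78 during job73 ✓
(job78, job76): job78 during job76 ✓
(job78, job80): job78 during job80 ✓
(job79, job74): job79 during job74 ✓
(job81, job71): job81 during job71 ✓
Count: 8.

8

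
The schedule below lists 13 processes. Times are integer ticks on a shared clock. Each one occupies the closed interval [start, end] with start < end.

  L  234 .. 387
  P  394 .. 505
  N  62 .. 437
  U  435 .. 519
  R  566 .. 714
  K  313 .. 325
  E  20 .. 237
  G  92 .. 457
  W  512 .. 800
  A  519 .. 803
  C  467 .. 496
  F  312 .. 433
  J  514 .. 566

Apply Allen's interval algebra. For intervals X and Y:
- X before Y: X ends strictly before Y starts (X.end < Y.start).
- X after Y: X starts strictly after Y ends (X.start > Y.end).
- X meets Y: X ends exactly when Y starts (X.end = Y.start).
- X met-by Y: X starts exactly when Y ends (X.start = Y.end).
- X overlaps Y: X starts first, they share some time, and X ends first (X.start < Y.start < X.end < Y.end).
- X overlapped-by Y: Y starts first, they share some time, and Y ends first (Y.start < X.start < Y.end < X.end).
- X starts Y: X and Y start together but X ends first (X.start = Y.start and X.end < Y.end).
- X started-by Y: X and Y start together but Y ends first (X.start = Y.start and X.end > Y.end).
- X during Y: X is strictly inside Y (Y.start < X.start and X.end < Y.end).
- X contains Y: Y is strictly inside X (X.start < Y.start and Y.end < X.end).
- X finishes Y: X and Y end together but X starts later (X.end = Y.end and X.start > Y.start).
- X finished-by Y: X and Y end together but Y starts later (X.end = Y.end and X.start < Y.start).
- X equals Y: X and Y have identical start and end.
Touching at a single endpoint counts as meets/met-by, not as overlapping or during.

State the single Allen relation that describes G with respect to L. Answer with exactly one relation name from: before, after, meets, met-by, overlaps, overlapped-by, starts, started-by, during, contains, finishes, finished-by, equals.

G = [92, 457]; L = [234, 387].
Compare endpoints: G.start < L.start, G.start < L.end, G.end > L.start, G.end > L.end.
That pattern is 'contains'.

contains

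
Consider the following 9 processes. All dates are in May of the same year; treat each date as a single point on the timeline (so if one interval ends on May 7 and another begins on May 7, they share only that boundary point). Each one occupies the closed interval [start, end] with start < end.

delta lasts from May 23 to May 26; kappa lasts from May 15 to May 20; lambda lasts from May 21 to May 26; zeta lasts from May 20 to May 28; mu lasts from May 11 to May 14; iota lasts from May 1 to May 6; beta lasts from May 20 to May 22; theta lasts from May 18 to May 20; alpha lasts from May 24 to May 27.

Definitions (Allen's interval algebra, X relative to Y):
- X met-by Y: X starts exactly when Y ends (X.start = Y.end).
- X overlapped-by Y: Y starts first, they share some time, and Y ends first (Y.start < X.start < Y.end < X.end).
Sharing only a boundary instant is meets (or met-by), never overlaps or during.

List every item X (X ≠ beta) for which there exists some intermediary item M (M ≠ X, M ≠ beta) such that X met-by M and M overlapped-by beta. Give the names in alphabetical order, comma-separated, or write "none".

none

Target beta = [May 20, May 22].
Intermediaries M with M overlapped-by beta: lambda.
Via lambda — items with X met-by lambda: none.
Union: none.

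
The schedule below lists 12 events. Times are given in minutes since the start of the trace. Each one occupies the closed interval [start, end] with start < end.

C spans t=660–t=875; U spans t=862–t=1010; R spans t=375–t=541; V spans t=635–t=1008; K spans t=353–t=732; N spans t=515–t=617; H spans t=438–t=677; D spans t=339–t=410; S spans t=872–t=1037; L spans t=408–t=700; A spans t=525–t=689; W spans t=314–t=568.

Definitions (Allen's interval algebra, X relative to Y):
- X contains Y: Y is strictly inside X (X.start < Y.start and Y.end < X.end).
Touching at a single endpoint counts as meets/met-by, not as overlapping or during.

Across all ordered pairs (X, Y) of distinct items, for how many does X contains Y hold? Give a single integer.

12

Checking all 132 ordered pairs for relation 'contains'; matching pairs in alphabetical order:
(H, N): H contains N ✓
(K, A): K contains A ✓
(K, H): K contains H ✓
(K, L): K contains L ✓
(K, N): K contains N ✓
(K, R): K contains R ✓
(L, A): L contains A ✓
(L, H): L contains H ✓
(L, N): L contains N ✓
(V, C): V contains C ✓
(W, D): W contains D ✓
(W, R): W contains R ✓
Count: 12.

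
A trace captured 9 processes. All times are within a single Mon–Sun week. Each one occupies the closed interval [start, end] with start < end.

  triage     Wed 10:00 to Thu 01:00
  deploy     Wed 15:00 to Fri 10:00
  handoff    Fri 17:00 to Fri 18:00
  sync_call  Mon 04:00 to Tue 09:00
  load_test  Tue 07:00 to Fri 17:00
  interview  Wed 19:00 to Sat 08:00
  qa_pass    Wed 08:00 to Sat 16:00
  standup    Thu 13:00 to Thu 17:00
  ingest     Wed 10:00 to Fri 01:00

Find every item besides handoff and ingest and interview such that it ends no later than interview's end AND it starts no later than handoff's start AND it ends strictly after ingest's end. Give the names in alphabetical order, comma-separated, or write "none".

deploy, load_test

Conditions: its end is no later than interview's end (X.end <= Sat 08:00) AND its start is no later than handoff's start (X.start <= Fri 17:00) AND its end is strictly after ingest's end (X.end > Fri 01:00).
deploy: end Fri 10:00 <= Sat 08:00? ✓; start Wed 15:00 <= Fri 17:00? ✓; end Fri 10:00 > Fri 01:00? ✓ → yes.
load_test: end Fri 17:00 <= Sat 08:00? ✓; start Tue 07:00 <= Fri 17:00? ✓; end Fri 17:00 > Fri 01:00? ✓ → yes.
qa_pass: end Sat 16:00 <= Sat 08:00? ✗; start Wed 08:00 <= Fri 17:00? ✓; end Sat 16:00 > Fri 01:00? ✓ → no.
standup: end Thu 17:00 <= Sat 08:00? ✓; start Thu 13:00 <= Fri 17:00? ✓; end Thu 17:00 > Fri 01:00? ✗ → no.
sync_call: end Tue 09:00 <= Sat 08:00? ✓; start Mon 04:00 <= Fri 17:00? ✓; end Tue 09:00 > Fri 01:00? ✗ → no.
triage: end Thu 01:00 <= Sat 08:00? ✓; start Wed 10:00 <= Fri 17:00? ✓; end Thu 01:00 > Fri 01:00? ✗ → no.
Result: deploy, load_test.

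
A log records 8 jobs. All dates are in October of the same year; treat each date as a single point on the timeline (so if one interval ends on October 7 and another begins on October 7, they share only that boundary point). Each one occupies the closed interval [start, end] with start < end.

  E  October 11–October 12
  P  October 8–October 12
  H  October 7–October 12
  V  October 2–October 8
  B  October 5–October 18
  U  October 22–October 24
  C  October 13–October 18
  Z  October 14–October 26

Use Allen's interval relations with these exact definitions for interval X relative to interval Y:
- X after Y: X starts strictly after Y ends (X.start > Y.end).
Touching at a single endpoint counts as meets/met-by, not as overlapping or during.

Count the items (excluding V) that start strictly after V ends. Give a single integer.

4

Target V = [October 2, October 8].
B [October 5, October 18] → overlapped-by → no.
C [October 13, October 18] → after → counts.
E [October 11, October 12] → after → counts.
H [October 7, October 12] → overlapped-by → no.
P [October 8, October 12] → met-by → no.
U [October 22, October 24] → after → counts.
Z [October 14, October 26] → after → counts.
Total: 4.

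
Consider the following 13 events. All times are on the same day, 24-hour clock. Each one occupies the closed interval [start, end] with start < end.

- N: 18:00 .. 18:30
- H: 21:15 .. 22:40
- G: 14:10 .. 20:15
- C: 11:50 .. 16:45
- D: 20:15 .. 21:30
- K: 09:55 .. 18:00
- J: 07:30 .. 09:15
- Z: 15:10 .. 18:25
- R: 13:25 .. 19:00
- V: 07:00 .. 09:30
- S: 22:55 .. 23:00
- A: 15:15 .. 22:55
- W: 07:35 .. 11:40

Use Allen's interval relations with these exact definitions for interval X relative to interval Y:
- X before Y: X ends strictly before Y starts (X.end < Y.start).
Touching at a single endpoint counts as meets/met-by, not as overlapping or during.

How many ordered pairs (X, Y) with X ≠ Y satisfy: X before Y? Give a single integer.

Checking all 156 ordered pairs for relation 'before'; matching pairs in alphabetical order:
(C, D): C before D ✓
(C, H): C before H ✓
(C, N): C before N ✓
(C, S): C before S ✓
(D, S): D before S ✓
(G, H): G before H ✓
(G, S): G before S ✓
(H, S): H before S ✓
(J, A): J before A ✓
(J, C): J before C ✓
(J, D): J before D ✓
(J, G): J before G ✓
(J, H): J before H ✓
(J, K): J before K ✓
(J, N): J before N ✓
(J, R): J before R ✓
(J, S): J before S ✓
(J, Z): J before Z ✓
(K, D): K before D ✓
(K, H): K before H ✓
(K, S): K before S ✓
(N, D): N before D ✓
(N, H): N before H ✓
(N, S): N before S ✓
... plus 25 further pairs not listed.
Count: 49.

49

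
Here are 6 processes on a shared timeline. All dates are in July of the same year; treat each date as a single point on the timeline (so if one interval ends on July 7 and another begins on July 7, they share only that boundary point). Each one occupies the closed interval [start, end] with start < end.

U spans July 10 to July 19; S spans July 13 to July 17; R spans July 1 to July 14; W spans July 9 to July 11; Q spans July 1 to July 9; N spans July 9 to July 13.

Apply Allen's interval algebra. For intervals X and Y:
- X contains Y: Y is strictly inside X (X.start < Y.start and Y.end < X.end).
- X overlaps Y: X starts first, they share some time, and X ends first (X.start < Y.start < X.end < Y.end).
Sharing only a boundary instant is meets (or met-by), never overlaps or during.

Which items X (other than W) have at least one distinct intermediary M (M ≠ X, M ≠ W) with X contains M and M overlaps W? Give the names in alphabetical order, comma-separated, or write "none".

none

Target W = [July 9, July 11].
Intermediaries M with M overlaps W: none.
Union: none.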